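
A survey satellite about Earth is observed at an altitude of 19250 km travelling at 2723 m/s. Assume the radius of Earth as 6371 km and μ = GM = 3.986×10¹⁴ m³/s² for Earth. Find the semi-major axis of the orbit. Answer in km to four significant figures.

r = 6371 + 19250 = 25621 km = 2.562×10⁷ m.
Vis-viva rearranged: 1/a = 2/r − v²/μ = 7.806×10⁻⁸ − 1.860×10⁻⁸ = 5.946×10⁻⁸ m⁻¹.
a = 1.682×10⁷ m = 16818 km.

a ≈ 16820 km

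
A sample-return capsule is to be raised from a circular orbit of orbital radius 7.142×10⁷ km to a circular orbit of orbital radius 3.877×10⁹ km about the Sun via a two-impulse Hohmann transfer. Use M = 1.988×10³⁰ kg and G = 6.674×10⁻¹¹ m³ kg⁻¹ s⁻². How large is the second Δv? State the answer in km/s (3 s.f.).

μ = GM = 6.674×10⁻¹¹ × 1.988×10³⁰ = 1.327×10²⁰ m³/s².
r₁ = 7.142×10⁷ km = 7.142×10¹⁰ m.
r₂ = 3.877×10⁹ km = 3.877×10¹² m.
Transfer ellipse a_t = (r₁ + r₂)/2 = 1.974×10¹² m.
At r₁: circular v_c1 = √(μ/r₁) = 43100 m/s; transfer-perihelion v_p = √[μ(2/r₁ − 1/a_t)] = 60400 m/s.
At r₂: circular v_c2 = √(μ/r₂) = 5850 m/s; transfer-aphelion v_a = √[μ(2/r₂ − 1/a_t)] = 1113 m/s.
Δv₂ = v_c2 − v_a = 4737 m/s.
= 4.737 km/s.

Δv ≈ 4.74 km/s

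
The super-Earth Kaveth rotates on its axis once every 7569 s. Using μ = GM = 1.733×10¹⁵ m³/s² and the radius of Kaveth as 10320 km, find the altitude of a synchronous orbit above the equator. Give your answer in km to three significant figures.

A synchronous orbit has period T, so by Kepler's third law a = (μT²/4π²)^(1/3).
μT²/4π² = 1.733×10¹⁵ × (7.569×10³)² / 39.48 = 2.515×10²¹ m³.
a = 1.360×10⁷ m = 13599 km.
Altitude h = a − R = 13599 − 10320 = 3278.9 km.

h_sync ≈ 3280 km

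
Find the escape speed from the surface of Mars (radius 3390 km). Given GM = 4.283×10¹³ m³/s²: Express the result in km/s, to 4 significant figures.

r = R = 3.390×10⁶ m.
Escape speed v_esc = √(2μ/r) = √(2 × 4.283×10¹³ / 3.390×10⁶) = √(2.527×10⁷) = 5027 m/s.
= 5.027 km/s.

v_esc ≈ 5.027 km/s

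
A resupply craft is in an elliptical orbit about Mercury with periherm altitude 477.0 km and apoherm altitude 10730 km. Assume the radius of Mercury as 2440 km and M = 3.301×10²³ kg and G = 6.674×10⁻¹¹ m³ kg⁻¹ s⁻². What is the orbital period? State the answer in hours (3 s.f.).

T ≈ 8.48 hours

μ = GM = 6.674×10⁻¹¹ × 3.301×10²³ = 2.203×10¹³ m³/s².
r_p = 2440 + 477.0 = 2917.0 km = 2.9170×10⁶ m.
r_a = 2440 + 10730 = 13170 km = 1.3170×10⁷ m.
Semi-major axis a = (r_p + r_a)/2 = (2917.0 + 13170)/2 = 8043.5 km = 8.044×10⁶ m.
By Kepler's third law T = 2π√(a³/μ) = 2π × 4.860×10³ = 3.054×10⁴ s.
= 8.483 hours.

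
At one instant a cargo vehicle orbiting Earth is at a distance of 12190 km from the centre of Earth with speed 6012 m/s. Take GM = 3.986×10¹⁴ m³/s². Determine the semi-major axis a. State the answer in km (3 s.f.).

a ≈ 13600 km

r = 1.219×10⁷ m.
Vis-viva rearranged: 1/a = 2/r − v²/μ = 1.641×10⁻⁷ − 9.068×10⁻⁸ = 7.339×10⁻⁸ m⁻¹.
a = 1.363×10⁷ m = 13626 km.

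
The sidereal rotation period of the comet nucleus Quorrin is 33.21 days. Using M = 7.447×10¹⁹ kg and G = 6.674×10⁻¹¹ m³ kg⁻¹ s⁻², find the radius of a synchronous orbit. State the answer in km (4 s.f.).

r_sync ≈ 10120 km

μ = GM = 6.674×10⁻¹¹ × 7.447×10¹⁹ = 4.970×10⁹ m³/s².
T = 33.21 days = 2.869×10⁶ s.
A synchronous orbit has period T, so by Kepler's third law a = (μT²/4π²)^(1/3).
μT²/4π² = 4.970×10⁹ × (2.869×10⁶)² / 39.48 = 1.037×10²¹ m³.
a = 1.012×10⁷ m = 10120 km.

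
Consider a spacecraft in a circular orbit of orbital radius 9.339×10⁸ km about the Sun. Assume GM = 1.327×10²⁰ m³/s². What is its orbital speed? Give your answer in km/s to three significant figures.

v ≈ 11.9 km/s

r = 9.339×10⁸ km = 9.339×10¹¹ m.
For a circular orbit v = √(μ/r) = √(1.327×10²⁰ / 9.339×10¹¹) = √(1.421×10⁸) = 11920 m/s.
That is 11.92 km/s.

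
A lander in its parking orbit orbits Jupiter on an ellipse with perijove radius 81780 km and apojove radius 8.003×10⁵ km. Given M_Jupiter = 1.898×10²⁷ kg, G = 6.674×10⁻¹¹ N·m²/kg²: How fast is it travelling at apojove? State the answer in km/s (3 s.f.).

v ≈ 5.42 km/s

μ = GM = 6.674×10⁻¹¹ × 1.898×10²⁷ = 1.267×10¹⁷ m³/s².
Semi-major axis a = (r_p + r_a)/2 = 4.4104×10⁵ km = 4.410×10⁸ m.
Vis-viva: v² = μ(2/r − 1/a) = 1.267×10¹⁷ × (2.499×10⁻⁹ − 2.267×10⁻⁹) = 2.935×10⁷ m²/s².
v = 5418 m/s = 5.418 km/s.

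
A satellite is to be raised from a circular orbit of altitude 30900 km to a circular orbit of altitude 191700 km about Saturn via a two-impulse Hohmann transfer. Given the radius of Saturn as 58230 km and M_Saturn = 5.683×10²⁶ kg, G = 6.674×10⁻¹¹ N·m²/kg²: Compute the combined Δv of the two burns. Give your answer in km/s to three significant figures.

Δv_total ≈ 7.81 km/s

μ = GM = 6.674×10⁻¹¹ × 5.683×10²⁶ = 3.793×10¹⁶ m³/s².
r₁ = 58230 + 30900 = 89130 km = 8.9130×10⁷ m.
r₂ = 58230 + 191700 = 249930 km = 2.4993×10⁸ m.
Transfer ellipse a_t = (r₁ + r₂)/2 = 1.695×10⁸ m.
At r₁: circular v_c1 = √(μ/r₁) = 20630 m/s; transfer-perikrone v_p = √[μ(2/r₁ − 1/a_t)] = 25050 m/s.
Δv₁ = v_p − v_c1 = 4418 m/s.
At r₂: circular v_c2 = √(μ/r₂) = 12320 m/s; transfer-apokrone v_a = √[μ(2/r₂ − 1/a_t)] = 8932 m/s.
Δv₂ = v_c2 − v_a = 3387 m/s.
Total Δv = Δv₁ + Δv₂ = 7805 m/s = 7.805 km/s.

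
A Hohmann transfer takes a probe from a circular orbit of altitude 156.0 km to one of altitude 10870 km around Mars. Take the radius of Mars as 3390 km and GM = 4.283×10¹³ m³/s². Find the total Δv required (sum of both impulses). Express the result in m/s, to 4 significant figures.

r₁ = 3390 + 156.0 = 3546.0 km = 3.5460×10⁶ m.
r₂ = 3390 + 10870 = 14260 km = 1.4260×10⁷ m.
Transfer ellipse a_t = (r₁ + r₂)/2 = 8.903×10⁶ m.
At r₁: circular v_c1 = √(μ/r₁) = 3475 m/s; transfer-periapsis v_p = √[μ(2/r₁ − 1/a_t)] = 4398 m/s.
Δv₁ = v_p − v_c1 = 923.0 m/s.
At r₂: circular v_c2 = √(μ/r₂) = 1733 m/s; transfer-apoapsis v_a = √[μ(2/r₂ − 1/a_t)] = 1094 m/s.
Δv₂ = v_c2 − v_a = 639.3 m/s.
Total Δv = Δv₁ + Δv₂ = 1562 m/s.

Δv_total ≈ 1562 m/s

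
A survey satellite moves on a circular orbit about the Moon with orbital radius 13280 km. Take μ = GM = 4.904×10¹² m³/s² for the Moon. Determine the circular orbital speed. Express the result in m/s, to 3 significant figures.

r = 13280 km = 1.328×10⁷ m.
For a circular orbit v = √(μ/r) = √(4.904×10¹² / 1.328×10⁷) = √(3.693×10⁵) = 607.7 m/s.

v ≈ 608 m/s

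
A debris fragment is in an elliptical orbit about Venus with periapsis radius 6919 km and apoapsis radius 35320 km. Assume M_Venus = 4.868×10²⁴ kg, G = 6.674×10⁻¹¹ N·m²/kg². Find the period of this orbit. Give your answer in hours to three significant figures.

T ≈ 9.40 hours

μ = GM = 6.674×10⁻¹¹ × 4.868×10²⁴ = 3.249×10¹⁴ m³/s².
Semi-major axis a = (r_p + r_a)/2 = (6919.0 + 35320)/2 = 21120 km = 2.112×10⁷ m.
By Kepler's third law T = 2π√(a³/μ) = 2π × 5.385×10³ = 3.383×10⁴ s.
= 9.398 hours.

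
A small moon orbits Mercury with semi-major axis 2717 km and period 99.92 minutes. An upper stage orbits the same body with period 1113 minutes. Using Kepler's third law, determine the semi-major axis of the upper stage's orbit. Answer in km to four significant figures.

Kepler's third law: a³ ∝ T², so a₂ = a₁ (T₂/T₁)^(2/3).
T₂/T₁ = 11.14, (T₂/T₁)^(2/3) = 4.988.
a₂ = 2717 × 4.988 = 13550 km.

a₂ ≈ 13550 km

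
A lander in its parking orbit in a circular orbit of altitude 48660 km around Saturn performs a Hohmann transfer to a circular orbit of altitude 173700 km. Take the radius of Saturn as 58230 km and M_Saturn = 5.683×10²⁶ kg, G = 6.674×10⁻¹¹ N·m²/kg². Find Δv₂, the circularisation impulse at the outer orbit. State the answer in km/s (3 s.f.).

Δv ≈ 2.63 km/s

μ = GM = 6.674×10⁻¹¹ × 5.683×10²⁶ = 3.793×10¹⁶ m³/s².
r₁ = 58230 + 48660 = 106890 km = 1.0689×10⁸ m.
r₂ = 58230 + 173700 = 231930 km = 2.3193×10⁸ m.
Transfer ellipse a_t = (r₁ + r₂)/2 = 1.694×10⁸ m.
At r₁: circular v_c1 = √(μ/r₁) = 18840 m/s; transfer-perikrone v_p = √[μ(2/r₁ − 1/a_t)] = 22040 m/s.
At r₂: circular v_c2 = √(μ/r₂) = 12790 m/s; transfer-apokrone v_a = √[μ(2/r₂ − 1/a_t)] = 10160 m/s.
Δv₂ = v_c2 − v_a = 2630 m/s.
= 2.630 km/s.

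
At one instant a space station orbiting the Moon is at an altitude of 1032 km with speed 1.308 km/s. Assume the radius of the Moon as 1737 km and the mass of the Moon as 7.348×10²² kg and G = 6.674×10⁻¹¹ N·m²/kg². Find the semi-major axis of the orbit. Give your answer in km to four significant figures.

a ≈ 2678 km

μ = GM = 6.674×10⁻¹¹ × 7.348×10²² = 4.904×10¹² m³/s².
r = 1737 + 1032 = 2769.0 km = 2.769×10⁶ m.
Vis-viva rearranged: 1/a = 2/r − v²/μ = 7.223×10⁻⁷ − 3.489×10⁻⁷ = 3.734×10⁻⁷ m⁻¹.
a = 2.678×10⁶ m = 2678.0 km.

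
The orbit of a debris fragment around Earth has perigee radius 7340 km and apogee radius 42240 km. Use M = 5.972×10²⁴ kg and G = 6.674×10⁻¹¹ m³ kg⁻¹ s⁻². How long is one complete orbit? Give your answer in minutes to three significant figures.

μ = GM = 6.674×10⁻¹¹ × 5.972×10²⁴ = 3.986×10¹⁴ m³/s².
Semi-major axis a = (r_p + r_a)/2 = (7340.0 + 42240)/2 = 24790 km = 2.479×10⁷ m.
By Kepler's third law T = 2π√(a³/μ) = 2π × 6.182×10³ = 3.885×10⁴ s.
= 647.4 minutes.

T ≈ 647 minutes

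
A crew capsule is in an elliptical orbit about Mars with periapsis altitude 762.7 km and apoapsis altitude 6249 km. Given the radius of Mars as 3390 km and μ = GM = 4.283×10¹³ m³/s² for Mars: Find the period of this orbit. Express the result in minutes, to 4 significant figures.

r_p = 3390 + 762.7 = 4152.7 km = 4.1527×10⁶ m.
r_a = 3390 + 6249 = 9639.0 km = 9.6390×10⁶ m.
Semi-major axis a = (r_p + r_a)/2 = (4152.7 + 9639.0)/2 = 6895.9 km = 6.896×10⁶ m.
By Kepler's third law T = 2π√(a³/μ) = 2π × 2.767×10³ = 1.739×10⁴ s.
= 289.8 minutes.

T ≈ 289.8 minutes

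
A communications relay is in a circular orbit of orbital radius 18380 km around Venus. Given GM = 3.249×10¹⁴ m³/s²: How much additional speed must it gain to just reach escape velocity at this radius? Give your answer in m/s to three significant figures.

r = 18380 km = 1.838×10⁷ m.
Circular speed v_c = √(μ/r) = 4204 m/s.
Escape speed v_esc = √(2μ/r) = √2 × v_c = 5946 m/s.
Δv = v_esc − v_c = 1742 m/s.

Δv ≈ 1740 m/s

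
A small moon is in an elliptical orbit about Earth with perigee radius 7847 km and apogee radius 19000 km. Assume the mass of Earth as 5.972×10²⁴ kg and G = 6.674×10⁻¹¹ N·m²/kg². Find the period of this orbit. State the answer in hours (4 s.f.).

μ = GM = 6.674×10⁻¹¹ × 5.972×10²⁴ = 3.986×10¹⁴ m³/s².
Semi-major axis a = (r_p + r_a)/2 = (7847.0 + 19000)/2 = 13424 km = 1.342×10⁷ m.
By Kepler's third law T = 2π√(a³/μ) = 2π × 2.463×10³ = 1.548×10⁴ s.
= 4.300 hours.

T ≈ 4.300 hours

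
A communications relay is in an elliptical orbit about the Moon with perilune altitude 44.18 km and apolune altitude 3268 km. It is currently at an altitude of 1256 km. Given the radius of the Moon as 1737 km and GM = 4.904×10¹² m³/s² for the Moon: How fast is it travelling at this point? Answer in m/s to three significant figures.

v ≈ 1350 m/s

r_p = 1737 + 44.18 = 1781.2 km = 1.7812×10⁶ m.
r_a = 1737 + 3268 = 5005.0 km = 5.0050×10⁶ m.
r = 1737 + 1256 = 2993.0 km = 2.993×10⁶ m.
Semi-major axis a = (r_p + r_a)/2 = 3393.1 km = 3.393×10⁶ m.
Vis-viva: v² = μ(2/r − 1/a) = 4.904×10¹² × (6.682×10⁻⁷ − 2.947×10⁻⁷) = 1.832×10⁶ m²/s².
v = 1353 m/s.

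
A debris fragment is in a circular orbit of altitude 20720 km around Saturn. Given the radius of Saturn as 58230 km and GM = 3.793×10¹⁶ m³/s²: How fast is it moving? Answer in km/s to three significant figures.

r = 58230 + 20720 = 78950 km = 7.8950×10⁷ m.
For a circular orbit v = √(μ/r) = √(3.793×10¹⁶ / 7.895×10⁷) = √(4.804×10⁸) = 21920 m/s.
That is 21.92 km/s.

v ≈ 21.9 km/s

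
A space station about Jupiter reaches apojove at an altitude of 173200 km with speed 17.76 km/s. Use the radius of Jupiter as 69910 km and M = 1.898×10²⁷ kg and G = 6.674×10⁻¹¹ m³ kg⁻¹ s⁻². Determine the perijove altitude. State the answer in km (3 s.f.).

perijove altitude ≈ 35600 km

μ = GM = 6.674×10⁻¹¹ × 1.898×10²⁷ = 1.267×10¹⁷ m³/s².
r_a = 69910 + 173200 = 2.4311×10⁵ km = 2.431×10⁸ m.
Specific energy ε = v²/2 − μ/r = -3.633×10⁸ J/kg, so a = −μ/(2ε) = 1.743×10⁸ m.
The apsides satisfy r_p + r_a = 2a, so the perijove radius is 2a − r_a = 1.055×10⁸ m = 1.0552×10⁵ km.
Perijove altitude = 1.0552×10⁵ − 69910 = 35612 km.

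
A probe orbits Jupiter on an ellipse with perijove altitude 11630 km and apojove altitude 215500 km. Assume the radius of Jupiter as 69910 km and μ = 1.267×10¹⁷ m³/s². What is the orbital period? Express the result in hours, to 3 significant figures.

r_p = 69910 + 11630 = 81540 km = 8.1540×10⁷ m.
r_a = 69910 + 215500 = 285410 km = 2.8541×10⁸ m.
Semi-major axis a = (r_p + r_a)/2 = (81540 + 2.8541×10⁵)/2 = 1.8348×10⁵ km = 1.835×10⁸ m.
By Kepler's third law T = 2π√(a³/μ) = 2π × 6.982×10³ = 4.387×10⁴ s.
= 12.19 hours.

T ≈ 12.2 hours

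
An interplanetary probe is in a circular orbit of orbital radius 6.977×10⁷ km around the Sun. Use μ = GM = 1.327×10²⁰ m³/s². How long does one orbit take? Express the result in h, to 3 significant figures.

T ≈ 2790 h

r = 6.977×10⁷ km = 6.977×10¹⁰ m.
Kepler's third law: T = 2π√(r³/μ) = 2π√((6.977×10¹⁰)³ / 1.327×10²⁰).
r³/μ = 2.559×10¹² s², so T = 2π × 1.600×10⁶ = 1.005×10⁷ s.
Converting: 1.005×10⁷ s ÷ 3600 = 2792 h.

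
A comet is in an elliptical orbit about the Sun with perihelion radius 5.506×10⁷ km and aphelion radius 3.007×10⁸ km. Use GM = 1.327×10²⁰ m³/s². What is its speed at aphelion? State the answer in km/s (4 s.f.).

v ≈ 11.69 km/s

Semi-major axis a = (r_p + r_a)/2 = 1.7788×10⁸ km = 1.779×10¹¹ m.
Vis-viva: v² = μ(2/r − 1/a) = 1.327×10²⁰ × (6.651×10⁻¹² − 5.622×10⁻¹²) = 1.366×10⁸ m²/s².
v = 11690 m/s = 11.69 km/s.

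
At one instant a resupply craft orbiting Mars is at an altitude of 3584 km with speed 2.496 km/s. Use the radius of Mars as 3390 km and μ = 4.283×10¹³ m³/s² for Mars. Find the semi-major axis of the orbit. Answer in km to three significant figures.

a ≈ 7080 km

r = 3390 + 3584 = 6974.0 km = 6.974×10⁶ m.
Specific orbital energy ε = v²/2 − μ/r = (2496)²/2 − 4.283×10¹³/6.974×10⁶ = -3.026×10⁶ J/kg.
Since ε = −μ/(2a), a = −μ/(2ε) = 7.076×10⁶ m = 7076.1 km.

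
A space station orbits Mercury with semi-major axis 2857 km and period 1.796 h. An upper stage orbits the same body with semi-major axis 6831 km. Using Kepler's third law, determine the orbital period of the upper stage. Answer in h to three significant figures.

Kepler's third law: T² ∝ a³, so T₂ = T₁ (a₂/a₁)^(3/2).
a₂/a₁ = 2.391, (a₂/a₁)^(3/2) = 3.697.
T₂ = 1.796 × 3.697 = 6.640 h.

T₂ ≈ 6.64 h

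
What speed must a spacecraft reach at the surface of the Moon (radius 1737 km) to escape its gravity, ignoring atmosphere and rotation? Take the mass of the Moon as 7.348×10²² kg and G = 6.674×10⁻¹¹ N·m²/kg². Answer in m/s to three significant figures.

μ = GM = 6.674×10⁻¹¹ × 7.348×10²² = 4.904×10¹² m³/s².
r = R = 1.737×10⁶ m.
Escape speed v_esc = √(2μ/r) = √(2 × 4.904×10¹² / 1.737×10⁶) = √(5.647×10⁶) = 2376 m/s.

v_esc ≈ 2380 m/s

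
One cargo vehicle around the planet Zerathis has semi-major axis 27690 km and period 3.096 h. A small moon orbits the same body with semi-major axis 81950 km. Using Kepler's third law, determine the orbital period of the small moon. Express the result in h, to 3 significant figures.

Kepler's third law: T² ∝ a³, so T₂ = T₁ (a₂/a₁)^(3/2).
a₂/a₁ = 2.960, (a₂/a₁)^(3/2) = 5.091.
T₂ = 3.096 × 5.091 = 15.76 h.

T₂ ≈ 15.8 h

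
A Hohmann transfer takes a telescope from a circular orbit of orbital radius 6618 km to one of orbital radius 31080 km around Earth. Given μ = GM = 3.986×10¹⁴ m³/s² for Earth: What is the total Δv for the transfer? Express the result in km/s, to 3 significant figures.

r₁ = 6618 km = 6.618×10⁶ m.
r₂ = 31080 km = 3.108×10⁷ m.
Transfer ellipse a_t = (r₁ + r₂)/2 = 1.885×10⁷ m.
At r₁: circular v_c1 = √(μ/r₁) = 7761 m/s; transfer-perigee v_p = √[μ(2/r₁ − 1/a_t)] = 9966 m/s.
Δv₁ = v_p − v_c1 = 2205 m/s.
At r₂: circular v_c2 = √(μ/r₂) = 3581 m/s; transfer-apogee v_a = √[μ(2/r₂ − 1/a_t)] = 2122 m/s.
Δv₂ = v_c2 − v_a = 1459 m/s.
Total Δv = Δv₁ + Δv₂ = 3664 m/s = 3.664 km/s.

Δv_total ≈ 3.66 km/s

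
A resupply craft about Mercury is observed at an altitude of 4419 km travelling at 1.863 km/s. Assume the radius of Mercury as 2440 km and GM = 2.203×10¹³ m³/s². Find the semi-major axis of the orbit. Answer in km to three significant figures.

a ≈ 7460 km

r = 2440 + 4419 = 6859.0 km = 6.859×10⁶ m.
Vis-viva rearranged: 1/a = 2/r − v²/μ = 2.916×10⁻⁷ − 1.575×10⁻⁷ = 1.340×10⁻⁷ m⁻¹.
a = 7.460×10⁶ m = 7460.4 km.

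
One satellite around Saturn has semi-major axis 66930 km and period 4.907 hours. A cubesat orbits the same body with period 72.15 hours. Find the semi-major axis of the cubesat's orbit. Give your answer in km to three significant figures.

Kepler's third law: a³ ∝ T², so a₂ = a₁ (T₂/T₁)^(2/3).
T₂/T₁ = 14.70, (T₂/T₁)^(2/3) = 6.002.
a₂ = 66930 × 6.002 = 4.017×10⁵ km.

a₂ ≈ 4.02×10⁵ km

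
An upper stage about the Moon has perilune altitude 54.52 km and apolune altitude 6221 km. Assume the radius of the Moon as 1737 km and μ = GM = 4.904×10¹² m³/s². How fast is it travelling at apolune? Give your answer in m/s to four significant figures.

r_p = 1737 + 54.52 = 1791.5 km = 1.7915×10⁶ m.
r_a = 1737 + 6221 = 7958.0 km = 7.9580×10⁶ m.
Semi-major axis a = (r_p + r_a)/2 = 4874.8 km = 4.875×10⁶ m.
Vis-viva: v² = μ(2/r − 1/a) = 4.904×10¹² × (2.513×10⁻⁷ − 2.051×10⁻⁷) = 2.265×10⁵ m²/s².
v = 475.9 m/s.

v ≈ 475.9 m/s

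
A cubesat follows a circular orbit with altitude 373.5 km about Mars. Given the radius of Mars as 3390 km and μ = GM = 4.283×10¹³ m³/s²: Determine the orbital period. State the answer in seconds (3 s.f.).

r = 3390 + 373.5 = 3763.5 km = 3.7635×10⁶ m.
Kepler's third law: T = 2π√(r³/μ) = 2π√((3.764×10⁶)³ / 4.283×10¹³).
r³/μ = 1.245×10⁶ s², so T = 2π × 1.116×10³ = 7.010×10³ s.

T ≈ 7010 seconds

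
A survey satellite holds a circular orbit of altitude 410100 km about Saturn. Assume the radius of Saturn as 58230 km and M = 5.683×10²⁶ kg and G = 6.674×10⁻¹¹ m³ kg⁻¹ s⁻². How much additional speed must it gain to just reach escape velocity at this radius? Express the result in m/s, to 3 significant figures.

Δv ≈ 3730 m/s

μ = GM = 6.674×10⁻¹¹ × 5.683×10²⁶ = 3.793×10¹⁶ m³/s².
r = 58230 + 410100 = 468330 km = 4.6833×10⁸ m.
Circular speed v_c = √(μ/r) = 8999 m/s.
Escape speed v_esc = √(2μ/r) = √2 × v_c = 12730 m/s.
Δv = v_esc − v_c = 3728 m/s.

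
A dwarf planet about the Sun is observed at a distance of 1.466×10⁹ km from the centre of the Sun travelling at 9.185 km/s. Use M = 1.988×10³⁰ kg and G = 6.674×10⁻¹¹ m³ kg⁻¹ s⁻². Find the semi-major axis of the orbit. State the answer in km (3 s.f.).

a ≈ 1.37×10⁹ km

μ = GM = 6.674×10⁻¹¹ × 1.988×10³⁰ = 1.327×10²⁰ m³/s².
r = 1.466×10¹² m.
Vis-viva rearranged: 1/a = 2/r − v²/μ = 1.364×10⁻¹² − 6.359×10⁻¹³ = 7.284×10⁻¹³ m⁻¹.
a = 1.373×10¹² m = 1.3729×10⁹ km.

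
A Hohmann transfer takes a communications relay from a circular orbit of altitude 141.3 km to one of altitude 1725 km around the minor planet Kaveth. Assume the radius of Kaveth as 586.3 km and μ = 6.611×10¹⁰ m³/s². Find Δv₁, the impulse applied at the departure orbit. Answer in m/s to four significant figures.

Δv ≈ 70.34 m/s

r₁ = 586.3 + 141.3 = 727.60 km = 7.2760×10⁵ m.
r₂ = 586.3 + 1725 = 2311.3 km = 2.3113×10⁶ m.
Transfer ellipse a_t = (r₁ + r₂)/2 = 1.519×10⁶ m.
At r₁: circular v_c1 = √(μ/r₁) = 301.4 m/s; transfer-periapsis v_p = √[μ(2/r₁ − 1/a_t)] = 371.8 m/s.
Δv₁ = v_p − v_c1 = 70.34 m/s.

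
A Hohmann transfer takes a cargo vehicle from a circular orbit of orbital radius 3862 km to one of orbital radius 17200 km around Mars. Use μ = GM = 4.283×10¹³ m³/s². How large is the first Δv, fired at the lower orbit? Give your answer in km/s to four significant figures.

Δv ≈ 0.9258 km/s

r₁ = 3862 km = 3.862×10⁶ m.
r₂ = 17200 km = 1.720×10⁷ m.
Transfer ellipse a_t = (r₁ + r₂)/2 = 1.053×10⁷ m.
At r₁: circular v_c1 = √(μ/r₁) = 3330 m/s; transfer-periapsis v_p = √[μ(2/r₁ − 1/a_t)] = 4256 m/s.
Δv₁ = v_p − v_c1 = 925.8 m/s.
= 0.9258 km/s.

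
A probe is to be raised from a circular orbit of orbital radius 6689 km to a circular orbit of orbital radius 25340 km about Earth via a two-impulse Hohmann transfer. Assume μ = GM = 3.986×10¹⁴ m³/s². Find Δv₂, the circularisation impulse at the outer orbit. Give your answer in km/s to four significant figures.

Δv ≈ 1.403 km/s

r₁ = 6689 km = 6.689×10⁶ m.
r₂ = 25340 km = 2.534×10⁷ m.
Transfer ellipse a_t = (r₁ + r₂)/2 = 1.601×10⁷ m.
At r₁: circular v_c1 = √(μ/r₁) = 7719 m/s; transfer-perigee v_p = √[μ(2/r₁ − 1/a_t)] = 9710 m/s.
At r₂: circular v_c2 = √(μ/r₂) = 3966 m/s; transfer-apogee v_a = √[μ(2/r₂ − 1/a_t)] = 2563 m/s.
Δv₂ = v_c2 − v_a = 1403 m/s.
= 1.403 km/s.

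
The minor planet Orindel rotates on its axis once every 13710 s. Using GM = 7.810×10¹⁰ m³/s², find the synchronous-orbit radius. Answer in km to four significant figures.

r_sync ≈ 719.1 km

A synchronous orbit has period T, so by Kepler's third law a = (μT²/4π²)^(1/3).
μT²/4π² = 7.810×10¹⁰ × (1.371×10⁴)² / 39.48 = 3.718×10¹⁷ m³.
a = 7.191×10⁵ m = 719.10 km.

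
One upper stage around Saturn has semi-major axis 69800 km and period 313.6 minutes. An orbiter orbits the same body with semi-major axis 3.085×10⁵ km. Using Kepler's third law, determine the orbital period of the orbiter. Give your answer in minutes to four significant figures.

T₂ ≈ 2914 minutes

Kepler's third law: T² ∝ a³, so T₂ = T₁ (a₂/a₁)^(3/2).
a₂/a₁ = 4.420, (a₂/a₁)^(3/2) = 9.292.
T₂ = 313.6 × 9.292 = 2914 minutes.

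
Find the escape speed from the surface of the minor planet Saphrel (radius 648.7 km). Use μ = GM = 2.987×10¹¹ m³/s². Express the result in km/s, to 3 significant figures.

v_esc ≈ 0.96 km/s

r = R = 6.487×10⁵ m.
Escape speed v_esc = √(2μ/r) = √(2 × 2.987×10¹¹ / 6.487×10⁵) = √(9.209×10⁵) = 959.6 m/s.
= 0.9596 km/s.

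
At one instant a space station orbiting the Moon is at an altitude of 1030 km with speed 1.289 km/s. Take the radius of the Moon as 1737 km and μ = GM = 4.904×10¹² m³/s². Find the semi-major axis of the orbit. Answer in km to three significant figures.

r = 1737 + 1030 = 2767.0 km = 2.767×10⁶ m.
Specific orbital energy ε = v²/2 − μ/r = (1289)²/2 − 4.904×10¹²/2.767×10⁶ = -9.416×10⁵ J/kg.
Since ε = −μ/(2a), a = −μ/(2ε) = 2.604×10⁶ m = 2604.2 km.

a ≈ 2600 km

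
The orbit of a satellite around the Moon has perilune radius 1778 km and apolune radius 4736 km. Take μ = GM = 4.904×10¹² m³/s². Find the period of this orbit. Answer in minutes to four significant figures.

T ≈ 278.0 minutes

Semi-major axis a = (r_p + r_a)/2 = (1778.0 + 4736.0)/2 = 3257.0 km = 3.257×10⁶ m.
By Kepler's third law T = 2π√(a³/μ) = 2π × 2.654×10³ = 1.668×10⁴ s.
= 278.0 minutes.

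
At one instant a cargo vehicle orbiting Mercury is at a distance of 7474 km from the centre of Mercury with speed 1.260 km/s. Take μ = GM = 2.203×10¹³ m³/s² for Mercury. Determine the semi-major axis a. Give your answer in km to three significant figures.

r = 7.474×10⁶ m.
Specific orbital energy ε = v²/2 − μ/r = (1260)²/2 − 2.203×10¹³/7.474×10⁶ = -2.154×10⁶ J/kg.
Since ε = −μ/(2a), a = −μ/(2ε) = 5.114×10⁶ m = 5114.3 km.

a ≈ 5110 km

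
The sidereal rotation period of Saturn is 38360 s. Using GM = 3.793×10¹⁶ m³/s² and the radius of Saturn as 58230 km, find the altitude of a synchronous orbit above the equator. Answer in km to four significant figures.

A synchronous orbit has period T, so by Kepler's third law a = (μT²/4π²)^(1/3).
μT²/4π² = 3.793×10¹⁶ × (3.836×10⁴)² / 39.48 = 1.414×10²⁴ m³.
a = 1.122×10⁸ m = 1.1223×10⁵ km.
Altitude h = a − R = 1.1223×10⁵ − 58230 = 54005 km.

h_sync ≈ 54000 km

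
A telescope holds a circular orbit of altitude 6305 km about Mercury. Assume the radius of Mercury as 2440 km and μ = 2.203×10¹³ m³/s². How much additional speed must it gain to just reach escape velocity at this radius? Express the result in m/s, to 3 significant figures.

Δv ≈ 657 m/s

r = 2440 + 6305 = 8745.0 km = 8.7450×10⁶ m.
Circular speed v_c = √(μ/r) = 1587 m/s.
Escape speed v_esc = √(2μ/r) = √2 × v_c = 2245 m/s.
Δv = v_esc − v_c = 657.4 m/s.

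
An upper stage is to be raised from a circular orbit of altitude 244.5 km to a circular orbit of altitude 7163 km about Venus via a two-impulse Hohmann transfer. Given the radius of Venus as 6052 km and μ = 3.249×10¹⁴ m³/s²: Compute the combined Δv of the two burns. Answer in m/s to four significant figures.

Δv_total ≈ 2152 m/s

r₁ = 6052 + 244.5 = 6296.5 km = 6.2965×10⁶ m.
r₂ = 6052 + 7163 = 13215 km = 1.3215×10⁷ m.
Transfer ellipse a_t = (r₁ + r₂)/2 = 9.756×10⁶ m.
At r₁: circular v_c1 = √(μ/r₁) = 7183 m/s; transfer-periapsis v_p = √[μ(2/r₁ − 1/a_t)] = 8360 m/s.
Δv₁ = v_p − v_c1 = 1177 m/s.
At r₂: circular v_c2 = √(μ/r₂) = 4958 m/s; transfer-apoapsis v_a = √[μ(2/r₂ − 1/a_t)] = 3983 m/s.
Δv₂ = v_c2 − v_a = 974.9 m/s.
Total Δv = Δv₁ + Δv₂ = 2152 m/s.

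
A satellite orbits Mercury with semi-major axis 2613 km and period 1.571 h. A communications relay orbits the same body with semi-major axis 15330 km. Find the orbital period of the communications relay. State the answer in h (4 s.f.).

Kepler's third law: T² ∝ a³, so T₂ = T₁ (a₂/a₁)^(3/2).
a₂/a₁ = 5.867, (a₂/a₁)^(3/2) = 14.21.
T₂ = 1.571 × 14.21 = 22.32 h.

T₂ ≈ 22.32 h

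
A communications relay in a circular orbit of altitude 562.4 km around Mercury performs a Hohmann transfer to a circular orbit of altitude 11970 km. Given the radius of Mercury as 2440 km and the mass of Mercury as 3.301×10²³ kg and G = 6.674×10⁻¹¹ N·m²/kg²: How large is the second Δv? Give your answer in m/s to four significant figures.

μ = GM = 6.674×10⁻¹¹ × 3.301×10²³ = 2.203×10¹³ m³/s².
r₁ = 2440 + 562.4 = 3002.4 km = 3.0024×10⁶ m.
r₂ = 2440 + 11970 = 14410 km = 1.4410×10⁷ m.
Transfer ellipse a_t = (r₁ + r₂)/2 = 8.706×10⁶ m.
At r₁: circular v_c1 = √(μ/r₁) = 2709 m/s; transfer-periherm v_p = √[μ(2/r₁ − 1/a_t)] = 3485 m/s.
At r₂: circular v_c2 = √(μ/r₂) = 1236 m/s; transfer-apoherm v_a = √[μ(2/r₂ − 1/a_t)] = 726.1 m/s.
Δv₂ = v_c2 − v_a = 510.4 m/s.

Δv ≈ 510.4 m/s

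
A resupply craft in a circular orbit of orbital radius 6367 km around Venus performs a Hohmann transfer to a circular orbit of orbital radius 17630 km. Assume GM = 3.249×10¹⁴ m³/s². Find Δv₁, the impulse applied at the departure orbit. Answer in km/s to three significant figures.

Δv ≈ 1.52 km/s

r₁ = 6367 km = 6.367×10⁶ m.
r₂ = 17630 km = 1.763×10⁷ m.
Transfer ellipse a_t = (r₁ + r₂)/2 = 1.200×10⁷ m.
At r₁: circular v_c1 = √(μ/r₁) = 7143 m/s; transfer-periapsis v_p = √[μ(2/r₁ − 1/a_t)] = 8659 m/s.
Δv₁ = v_p − v_c1 = 1516 m/s.
= 1.516 km/s.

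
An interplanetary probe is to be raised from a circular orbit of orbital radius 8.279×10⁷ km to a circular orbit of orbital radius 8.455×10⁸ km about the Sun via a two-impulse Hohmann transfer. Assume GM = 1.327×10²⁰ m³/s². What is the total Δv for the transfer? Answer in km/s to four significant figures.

Δv_total ≈ 21.24 km/s

r₁ = 8.279×10⁷ km = 8.279×10¹⁰ m.
r₂ = 8.455×10⁸ km = 8.455×10¹¹ m.
Transfer ellipse a_t = (r₁ + r₂)/2 = 4.641×10¹¹ m.
At r₁: circular v_c1 = √(μ/r₁) = 40040 m/s; transfer-perihelion v_p = √[μ(2/r₁ − 1/a_t)] = 54040 m/s.
Δv₁ = v_p − v_c1 = 14000 m/s.
At r₂: circular v_c2 = √(μ/r₂) = 12530 m/s; transfer-aphelion v_a = √[μ(2/r₂ − 1/a_t)] = 5291 m/s.
Δv₂ = v_c2 − v_a = 7237 m/s.
Total Δv = Δv₁ + Δv₂ = 21240 m/s = 21.24 km/s.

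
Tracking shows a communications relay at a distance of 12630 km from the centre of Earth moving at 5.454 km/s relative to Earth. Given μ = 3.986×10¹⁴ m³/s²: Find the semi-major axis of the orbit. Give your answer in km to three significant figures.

r = 1.263×10⁷ m.
Vis-viva rearranged: 1/a = 2/r − v²/μ = 1.584×10⁻⁷ − 7.463×10⁻⁸ = 8.373×10⁻⁸ m⁻¹.
a = 1.194×10⁷ m = 11944 km.

a ≈ 11900 km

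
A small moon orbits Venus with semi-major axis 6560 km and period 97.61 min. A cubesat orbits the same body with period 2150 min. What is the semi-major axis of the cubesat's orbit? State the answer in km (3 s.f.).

Kepler's third law: a³ ∝ T², so a₂ = a₁ (T₂/T₁)^(2/3).
T₂/T₁ = 22.03, (T₂/T₁)^(2/3) = 7.858.
a₂ = 6560 × 7.858 = 51550 km.

a₂ ≈ 51500 km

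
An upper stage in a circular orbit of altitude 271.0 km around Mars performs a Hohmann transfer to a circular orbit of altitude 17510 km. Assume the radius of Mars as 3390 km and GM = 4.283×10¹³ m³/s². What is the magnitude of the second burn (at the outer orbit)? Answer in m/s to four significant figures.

Δv ≈ 649.9 m/s

r₁ = 3390 + 271.0 = 3661.0 km = 3.6610×10⁶ m.
r₂ = 3390 + 17510 = 20900 km = 2.0900×10⁷ m.
Transfer ellipse a_t = (r₁ + r₂)/2 = 1.228×10⁷ m.
At r₁: circular v_c1 = √(μ/r₁) = 3420 m/s; transfer-periapsis v_p = √[μ(2/r₁ − 1/a_t)] = 4462 m/s.
At r₂: circular v_c2 = √(μ/r₂) = 1432 m/s; transfer-apoapsis v_a = √[μ(2/r₂ − 1/a_t)] = 781.6 m/s.
Δv₂ = v_c2 − v_a = 649.9 m/s.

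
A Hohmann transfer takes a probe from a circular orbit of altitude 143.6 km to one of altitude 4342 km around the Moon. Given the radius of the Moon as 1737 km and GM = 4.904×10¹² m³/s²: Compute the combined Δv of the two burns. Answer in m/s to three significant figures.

r₁ = 1737 + 143.6 = 1880.6 km = 1.8806×10⁶ m.
r₂ = 1737 + 4342 = 6079.0 km = 6.0790×10⁶ m.
Transfer ellipse a_t = (r₁ + r₂)/2 = 3.980×10⁶ m.
At r₁: circular v_c1 = √(μ/r₁) = 1615 m/s; transfer-perilune v_p = √[μ(2/r₁ − 1/a_t)] = 1996 m/s.
Δv₁ = v_p − v_c1 = 380.9 m/s.
At r₂: circular v_c2 = √(μ/r₂) = 898.2 m/s; transfer-apolune v_a = √[μ(2/r₂ − 1/a_t)] = 617.4 m/s.
Δv₂ = v_c2 − v_a = 280.8 m/s.
Total Δv = Δv₁ + Δv₂ = 661.7 m/s.

Δv_total ≈ 662 m/s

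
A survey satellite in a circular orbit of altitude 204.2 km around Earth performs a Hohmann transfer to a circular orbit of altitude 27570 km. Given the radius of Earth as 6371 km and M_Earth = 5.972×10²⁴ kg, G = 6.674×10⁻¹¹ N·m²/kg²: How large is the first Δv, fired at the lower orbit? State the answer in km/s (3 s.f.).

Δv ≈ 2.29 km/s

μ = GM = 6.674×10⁻¹¹ × 5.972×10²⁴ = 3.986×10¹⁴ m³/s².
r₁ = 6371 + 204.2 = 6575.2 km = 6.5752×10⁶ m.
r₂ = 6371 + 27570 = 33941 km = 3.3941×10⁷ m.
Transfer ellipse a_t = (r₁ + r₂)/2 = 2.026×10⁷ m.
At r₁: circular v_c1 = √(μ/r₁) = 7786 m/s; transfer-perigee v_p = √[μ(2/r₁ − 1/a_t)] = 10080 m/s.
Δv₁ = v_p − v_c1 = 2292 m/s.
= 2.292 km/s.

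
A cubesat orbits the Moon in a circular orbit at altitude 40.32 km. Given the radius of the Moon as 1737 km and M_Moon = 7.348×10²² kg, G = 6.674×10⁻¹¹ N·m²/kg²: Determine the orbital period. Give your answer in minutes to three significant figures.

μ = GM = 6.674×10⁻¹¹ × 7.348×10²² = 4.904×10¹² m³/s².
r = 1737 + 40.32 = 1777.3 km = 1.7773×10⁶ m.
Kepler's third law: T = 2π√(r³/μ) = 2π√((1.777×10⁶)³ / 4.904×10¹²).
r³/μ = 1.145×10⁶ s², so T = 2π × 1.070×10³ = 6.723×10³ s.
Converting: 6.723×10³ s ÷ 60.00 = 112.0 minutes.

T ≈ 112 minutes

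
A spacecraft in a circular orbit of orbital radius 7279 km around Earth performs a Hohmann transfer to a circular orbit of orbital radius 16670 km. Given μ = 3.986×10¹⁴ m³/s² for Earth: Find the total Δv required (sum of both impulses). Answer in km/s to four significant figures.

r₁ = 7279 km = 7.279×10⁶ m.
r₂ = 16670 km = 1.667×10⁷ m.
Transfer ellipse a_t = (r₁ + r₂)/2 = 1.197×10⁷ m.
At r₁: circular v_c1 = √(μ/r₁) = 7400 m/s; transfer-perigee v_p = √[μ(2/r₁ − 1/a_t)] = 8731 m/s.
Δv₁ = v_p − v_c1 = 1331 m/s.
At r₂: circular v_c2 = √(μ/r₂) = 4890 m/s; transfer-apogee v_a = √[μ(2/r₂ − 1/a_t)] = 3812 m/s.
Δv₂ = v_c2 − v_a = 1077 m/s.
Total Δv = Δv₁ + Δv₂ = 2409 m/s = 2.409 km/s.

Δv_total ≈ 2.409 km/s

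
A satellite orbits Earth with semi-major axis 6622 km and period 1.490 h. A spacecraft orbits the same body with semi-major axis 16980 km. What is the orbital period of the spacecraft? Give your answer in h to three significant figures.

Kepler's third law: T² ∝ a³, so T₂ = T₁ (a₂/a₁)^(3/2).
a₂/a₁ = 2.564, (a₂/a₁)^(3/2) = 4.106.
T₂ = 1.490 × 4.106 = 6.118 h.

T₂ ≈ 6.12 h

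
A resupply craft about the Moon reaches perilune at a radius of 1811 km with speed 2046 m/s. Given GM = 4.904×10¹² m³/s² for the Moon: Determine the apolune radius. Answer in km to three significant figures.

r_p = 1.811×10⁶ m.
Specific energy ε = v²/2 − μ/r = -6.148×10⁵ J/kg, so a = −μ/(2ε) = 3.988×10⁶ m.
The apsides satisfy r_p + r_a = 2a, so the apolune radius is 2a − r_p = 6.165×10⁶ m = 6165.1 km.

apolune radius ≈ 6170 km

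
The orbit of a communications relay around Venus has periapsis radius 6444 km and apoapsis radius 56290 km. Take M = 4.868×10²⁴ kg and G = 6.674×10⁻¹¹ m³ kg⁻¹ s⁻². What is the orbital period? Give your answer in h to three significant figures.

μ = GM = 6.674×10⁻¹¹ × 4.868×10²⁴ = 3.249×10¹⁴ m³/s².
Semi-major axis a = (r_p + r_a)/2 = (6444.0 + 56290)/2 = 31367 km = 3.137×10⁷ m.
By Kepler's third law T = 2π√(a³/μ) = 2π × 9.746×10³ = 6.124×10⁴ s.
= 17.01 h.

T ≈ 17.0 h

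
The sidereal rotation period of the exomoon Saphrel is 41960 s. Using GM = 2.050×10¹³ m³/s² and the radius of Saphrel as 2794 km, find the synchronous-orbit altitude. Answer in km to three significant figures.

A synchronous orbit has period T, so by Kepler's third law a = (μT²/4π²)^(1/3).
μT²/4π² = 2.050×10¹³ × (4.196×10⁴)² / 39.48 = 9.143×10²⁰ m³.
a = 9.706×10⁶ m = 9705.6 km.
Altitude h = a − R = 9705.6 − 2794 = 6911.6 km.

h_sync ≈ 6910 km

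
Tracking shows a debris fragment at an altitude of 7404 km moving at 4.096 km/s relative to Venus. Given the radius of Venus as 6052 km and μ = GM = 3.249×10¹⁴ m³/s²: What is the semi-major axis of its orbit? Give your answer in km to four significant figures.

a ≈ 10310 km

r = 6052 + 7404 = 13456 km = 1.346×10⁷ m.
Specific orbital energy ε = v²/2 − μ/r = (4096)²/2 − 3.249×10¹⁴/1.346×10⁷ = -1.576×10⁷ J/kg.
Since ε = −μ/(2a), a = −μ/(2ε) = 1.031×10⁷ m = 10310 km.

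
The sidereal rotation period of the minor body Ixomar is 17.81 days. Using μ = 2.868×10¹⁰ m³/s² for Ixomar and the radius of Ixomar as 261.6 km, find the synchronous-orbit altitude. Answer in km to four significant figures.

h_sync ≈ 11720 km

T = 17.81 days = 1.539×10⁶ s.
A synchronous orbit has period T, so by Kepler's third law a = (μT²/4π²)^(1/3).
μT²/4π² = 2.868×10¹⁰ × (1.539×10⁶)² / 39.48 = 1.720×10²¹ m³.
a = 1.198×10⁷ m = 11982 km.
Altitude h = a − R = 11982 − 261.6 = 11720 km.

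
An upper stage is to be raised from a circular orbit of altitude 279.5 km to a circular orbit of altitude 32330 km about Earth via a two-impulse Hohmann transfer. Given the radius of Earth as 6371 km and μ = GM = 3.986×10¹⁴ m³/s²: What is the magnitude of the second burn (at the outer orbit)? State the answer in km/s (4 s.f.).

r₁ = 6371 + 279.5 = 6650.5 km = 6.6505×10⁶ m.
r₂ = 6371 + 32330 = 38701 km = 3.8701×10⁷ m.
Transfer ellipse a_t = (r₁ + r₂)/2 = 2.268×10⁷ m.
At r₁: circular v_c1 = √(μ/r₁) = 7742 m/s; transfer-perigee v_p = √[μ(2/r₁ − 1/a_t)] = 10110 m/s.
At r₂: circular v_c2 = √(μ/r₂) = 3209 m/s; transfer-apogee v_a = √[μ(2/r₂ − 1/a_t)] = 1738 m/s.
Δv₂ = v_c2 − v_a = 1471 m/s.
= 1.471 km/s.

Δv ≈ 1.471 km/s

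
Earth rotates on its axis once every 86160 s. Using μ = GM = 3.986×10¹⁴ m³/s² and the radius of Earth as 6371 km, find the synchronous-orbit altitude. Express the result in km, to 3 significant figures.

A synchronous orbit has period T, so by Kepler's third law a = (μT²/4π²)^(1/3).
μT²/4π² = 3.986×10¹⁴ × (8.616×10⁴)² / 39.48 = 7.495×10²² m³.
a = 4.216×10⁷ m = 42163 km.
Altitude h = a − R = 42163 − 6371 = 35792 km.

h_sync ≈ 35800 km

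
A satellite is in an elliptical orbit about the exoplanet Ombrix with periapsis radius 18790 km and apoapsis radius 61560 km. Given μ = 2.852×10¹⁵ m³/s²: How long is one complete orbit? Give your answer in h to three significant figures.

Semi-major axis a = (r_p + r_a)/2 = (18790 + 61560)/2 = 40175 km = 4.018×10⁷ m.
By Kepler's third law T = 2π√(a³/μ) = 2π × 4.768×10³ = 2.996×10⁴ s.
= 8.322 h.

T ≈ 8.32 h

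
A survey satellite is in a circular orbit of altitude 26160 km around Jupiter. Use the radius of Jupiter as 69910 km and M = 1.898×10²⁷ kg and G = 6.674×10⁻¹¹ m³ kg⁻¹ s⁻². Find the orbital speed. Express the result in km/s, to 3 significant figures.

μ = GM = 6.674×10⁻¹¹ × 1.898×10²⁷ = 1.267×10¹⁷ m³/s².
r = 69910 + 26160 = 96070 km = 9.6070×10⁷ m.
For a circular orbit v = √(μ/r) = √(1.267×10¹⁷ / 9.607×10⁷) = √(1.319×10⁹) = 36310 m/s.
That is 36.31 km/s.

v ≈ 36.3 km/s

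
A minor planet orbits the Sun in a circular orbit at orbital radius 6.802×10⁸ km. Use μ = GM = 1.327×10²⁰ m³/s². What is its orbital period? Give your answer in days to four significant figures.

r = 6.802×10⁸ km = 6.802×10¹¹ m.
Kepler's third law: T = 2π√(r³/μ) = 2π√((6.802×10¹¹)³ / 1.327×10²⁰).
r³/μ = 2.372×10¹⁵ s², so T = 2π × 4.870×10⁷ = 3.060×10⁸ s.
Converting: 3.060×10⁸ s ÷ 86400 = 3541 days.

T ≈ 3541 days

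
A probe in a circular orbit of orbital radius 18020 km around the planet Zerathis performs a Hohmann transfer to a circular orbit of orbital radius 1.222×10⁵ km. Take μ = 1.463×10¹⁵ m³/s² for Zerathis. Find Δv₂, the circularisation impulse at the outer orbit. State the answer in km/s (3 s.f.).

Δv ≈ 1.71 km/s

r₁ = 18020 km = 1.802×10⁷ m.
r₂ = 1.222×10⁵ km = 1.222×10⁸ m.
Transfer ellipse a_t = (r₁ + r₂)/2 = 7.011×10⁷ m.
At r₁: circular v_c1 = √(μ/r₁) = 9010 m/s; transfer-periapsis v_p = √[μ(2/r₁ − 1/a_t)] = 11900 m/s.
At r₂: circular v_c2 = √(μ/r₂) = 3460 m/s; transfer-apoapsis v_a = √[μ(2/r₂ − 1/a_t)] = 1754 m/s.
Δv₂ = v_c2 − v_a = 1706 m/s.
= 1.706 km/s.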